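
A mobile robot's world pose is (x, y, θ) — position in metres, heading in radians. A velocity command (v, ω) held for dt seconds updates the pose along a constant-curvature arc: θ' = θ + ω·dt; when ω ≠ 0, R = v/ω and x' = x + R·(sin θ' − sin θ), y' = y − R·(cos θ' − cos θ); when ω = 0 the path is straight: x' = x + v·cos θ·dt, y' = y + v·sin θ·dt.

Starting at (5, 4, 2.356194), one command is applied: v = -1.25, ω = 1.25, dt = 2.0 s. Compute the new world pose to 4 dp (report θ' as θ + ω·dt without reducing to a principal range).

(6.6968, 4.8504, 4.8562)

θ' = 2.3562 + 1.25·2.0 = 4.8562
R = v/ω = -1.25/1.25 = -1.0000
x' = 5 + -1.0000·(sin 4.8562 − sin 2.3562) = 6.6968
y' = 4 − -1.0000·(cos 4.8562 − cos 2.3562) = 4.8504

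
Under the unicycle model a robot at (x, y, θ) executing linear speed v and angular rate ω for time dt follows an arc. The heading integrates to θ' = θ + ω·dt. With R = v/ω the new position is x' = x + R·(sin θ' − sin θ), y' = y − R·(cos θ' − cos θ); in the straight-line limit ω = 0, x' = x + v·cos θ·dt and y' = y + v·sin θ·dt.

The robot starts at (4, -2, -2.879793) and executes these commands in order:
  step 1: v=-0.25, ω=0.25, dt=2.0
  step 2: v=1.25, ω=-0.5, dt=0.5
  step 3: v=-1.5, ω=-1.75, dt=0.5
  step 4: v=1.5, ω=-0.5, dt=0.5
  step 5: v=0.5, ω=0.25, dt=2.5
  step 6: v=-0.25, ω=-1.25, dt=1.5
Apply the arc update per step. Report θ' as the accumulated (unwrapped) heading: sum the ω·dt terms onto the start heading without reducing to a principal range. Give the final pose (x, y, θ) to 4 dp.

(3.0131, -1.6170, -5.0048)

step 1: θ'=-2.3798 (R=-1.0000) → pose (4.4314, -1.7577, -2.3798)
step 2: θ'=-2.6298 (R=-2.5000) → pose (3.9302, -2.1283, -2.6298)
step 3: θ'=-3.5048 (R=0.8571) → pose (4.6545, -2.0744, -3.5048)
step 4: θ'=-3.7548 (R=-3.0000) → pose (3.9938, -1.7236, -3.7548)
step 5: θ'=-3.1298 (R=2.0000) → pose (2.8193, -1.3593, -3.1298)
step 6: θ'=-5.0048 (R=0.2000) → pose (3.0131, -1.6170, -5.0048)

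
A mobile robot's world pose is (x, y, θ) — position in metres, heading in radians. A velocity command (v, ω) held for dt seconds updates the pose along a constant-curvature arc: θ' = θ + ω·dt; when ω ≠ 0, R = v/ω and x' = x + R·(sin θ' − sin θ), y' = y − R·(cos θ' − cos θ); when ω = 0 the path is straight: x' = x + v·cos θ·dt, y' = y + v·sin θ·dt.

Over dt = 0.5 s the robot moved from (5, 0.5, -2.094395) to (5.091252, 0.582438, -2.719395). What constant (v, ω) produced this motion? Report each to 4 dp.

Δθ = -2.719395 − -2.094395 = -0.625000
ω = Δθ/dt = -0.625000/0.5 = -1.2500
R = Δx/(sin θ' − sin θ) = 0.2000
v = R·ω = 0.2000·-1.2500 = -0.2500

v = -0.2500, ω = -1.2500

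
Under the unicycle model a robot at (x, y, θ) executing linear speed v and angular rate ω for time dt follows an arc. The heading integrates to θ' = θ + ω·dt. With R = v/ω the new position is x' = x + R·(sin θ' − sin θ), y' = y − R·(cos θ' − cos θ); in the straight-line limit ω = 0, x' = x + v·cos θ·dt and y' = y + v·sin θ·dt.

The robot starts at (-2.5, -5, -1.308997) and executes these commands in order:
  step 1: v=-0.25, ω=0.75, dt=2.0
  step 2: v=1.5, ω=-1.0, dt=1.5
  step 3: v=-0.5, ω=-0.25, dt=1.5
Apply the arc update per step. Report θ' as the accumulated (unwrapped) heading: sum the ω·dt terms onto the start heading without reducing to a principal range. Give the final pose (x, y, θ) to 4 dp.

step 1: θ'=0.1910 (R=-0.3333) → pose (-2.8853, -4.7590, 0.1910)
step 2: θ'=-1.3090 (R=-1.5000) → pose (-1.1516, -5.8435, -1.3090)
step 3: θ'=-1.6840 (R=2.0000) → pose (-1.2069, -5.0999, -1.6840)

(-1.2069, -5.0999, -1.6840)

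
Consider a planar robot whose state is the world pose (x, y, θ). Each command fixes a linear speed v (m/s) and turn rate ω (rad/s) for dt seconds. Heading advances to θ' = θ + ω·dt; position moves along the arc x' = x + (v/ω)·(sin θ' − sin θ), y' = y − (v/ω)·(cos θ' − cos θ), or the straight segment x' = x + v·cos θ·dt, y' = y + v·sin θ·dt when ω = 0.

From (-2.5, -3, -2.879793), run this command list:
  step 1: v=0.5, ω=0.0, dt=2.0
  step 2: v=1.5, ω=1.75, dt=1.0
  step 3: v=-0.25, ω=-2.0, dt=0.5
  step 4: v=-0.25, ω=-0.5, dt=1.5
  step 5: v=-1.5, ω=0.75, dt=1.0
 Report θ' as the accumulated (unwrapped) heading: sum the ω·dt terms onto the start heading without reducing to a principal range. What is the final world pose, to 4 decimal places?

step 1: θ'=-2.8798 (straight) → pose (-3.4659, -3.2588, -2.8798)
step 2: θ'=-1.1298 (R=0.8571) → pose (-4.0192, -4.4526, -1.1298)
step 3: θ'=-2.1298 (R=0.1250) → pose (-4.0121, -4.3330, -2.1298)
step 4: θ'=-2.8798 (R=0.5000) → pose (-3.7177, -4.1152, -2.8798)
step 5: θ'=-2.1298 (R=-2.0000) → pose (-2.5397, -3.2440, -2.1298)

(-2.5397, -3.2440, -2.1298)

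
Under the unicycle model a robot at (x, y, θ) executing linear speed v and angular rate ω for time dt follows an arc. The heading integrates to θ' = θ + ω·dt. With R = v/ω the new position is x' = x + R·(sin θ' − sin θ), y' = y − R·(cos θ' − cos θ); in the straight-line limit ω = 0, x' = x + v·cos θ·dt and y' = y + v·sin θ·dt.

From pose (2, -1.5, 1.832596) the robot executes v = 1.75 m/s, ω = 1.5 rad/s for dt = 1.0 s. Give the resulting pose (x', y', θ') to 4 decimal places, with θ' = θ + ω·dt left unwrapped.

(0.6516, -0.6565, 3.3326)

θ' = 1.8326 + 1.5·1.0 = 3.3326
R = v/ω = 1.75/1.5 = 1.1667
x' = 2 + 1.1667·(sin 3.3326 − sin 1.8326) = 0.6516
y' = -1.5 − 1.1667·(cos 3.3326 − cos 1.8326) = -0.6565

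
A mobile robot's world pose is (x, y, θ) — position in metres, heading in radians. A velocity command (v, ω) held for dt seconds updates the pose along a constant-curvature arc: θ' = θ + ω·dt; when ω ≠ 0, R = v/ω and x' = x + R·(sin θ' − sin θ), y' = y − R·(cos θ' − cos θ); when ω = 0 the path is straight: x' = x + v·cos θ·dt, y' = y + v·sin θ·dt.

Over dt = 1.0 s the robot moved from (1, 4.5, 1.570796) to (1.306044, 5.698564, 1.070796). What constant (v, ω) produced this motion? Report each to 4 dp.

Δθ = 1.070796 − 1.570796 = -0.500000
ω = Δθ/dt = -0.500000/1.0 = -0.5000
R = −Δy/(cos θ' − cos θ) = -2.5000
v = R·ω = -2.5000·-0.5000 = 1.2500

v = 1.2500, ω = -0.5000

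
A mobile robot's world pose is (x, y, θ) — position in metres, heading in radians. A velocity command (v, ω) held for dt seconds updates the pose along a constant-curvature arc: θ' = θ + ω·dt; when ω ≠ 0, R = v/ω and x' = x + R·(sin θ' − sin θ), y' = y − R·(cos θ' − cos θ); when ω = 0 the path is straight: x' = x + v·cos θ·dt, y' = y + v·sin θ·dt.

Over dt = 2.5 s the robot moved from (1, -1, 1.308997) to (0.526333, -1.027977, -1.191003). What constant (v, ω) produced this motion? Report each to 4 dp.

v = -0.2500, ω = -1.0000

Δθ = -1.191003 − 1.308997 = -2.500000
ω = Δθ/dt = -2.500000/2.5 = -1.0000
R = Δx/(sin θ' − sin θ) = 0.2500
v = R·ω = 0.2500·-1.0000 = -0.2500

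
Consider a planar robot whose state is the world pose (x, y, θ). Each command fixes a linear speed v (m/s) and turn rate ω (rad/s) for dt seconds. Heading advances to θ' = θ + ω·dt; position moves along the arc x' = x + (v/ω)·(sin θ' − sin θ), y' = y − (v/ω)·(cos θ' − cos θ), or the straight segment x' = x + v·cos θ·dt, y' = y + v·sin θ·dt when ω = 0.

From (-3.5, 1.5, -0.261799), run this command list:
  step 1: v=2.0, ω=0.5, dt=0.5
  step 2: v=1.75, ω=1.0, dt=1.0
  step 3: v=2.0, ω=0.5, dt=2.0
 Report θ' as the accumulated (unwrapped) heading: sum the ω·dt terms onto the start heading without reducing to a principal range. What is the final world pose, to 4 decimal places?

step 1: θ'=-0.0118 (R=4.0000) → pose (-2.5119, 1.3640, -0.0118)
step 2: θ'=0.9882 (R=1.7500) → pose (-1.0300, 2.1510, 0.9882)
step 3: θ'=1.9882 (R=4.0000) → pose (-0.7135, 5.9734, 1.9882)

(-0.7135, 5.9734, 1.9882)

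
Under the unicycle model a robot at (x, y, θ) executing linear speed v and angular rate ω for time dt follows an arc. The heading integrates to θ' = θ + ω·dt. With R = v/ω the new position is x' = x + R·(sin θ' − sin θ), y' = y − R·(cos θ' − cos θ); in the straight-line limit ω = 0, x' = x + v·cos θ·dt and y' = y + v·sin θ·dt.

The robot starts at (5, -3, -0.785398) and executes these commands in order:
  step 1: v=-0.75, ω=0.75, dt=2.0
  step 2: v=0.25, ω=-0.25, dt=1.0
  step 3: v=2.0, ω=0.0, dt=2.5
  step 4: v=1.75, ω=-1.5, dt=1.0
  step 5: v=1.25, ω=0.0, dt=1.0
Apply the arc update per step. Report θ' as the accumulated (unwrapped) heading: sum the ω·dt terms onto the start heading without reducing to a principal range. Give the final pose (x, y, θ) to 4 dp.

(10.4787, -2.0956, -1.0354)

step 1: θ'=0.7146 (R=-1.0000) → pose (3.6376, -2.9518, 0.7146)
step 2: θ'=0.4646 (R=-1.0000) → pose (3.8448, -2.8131, 0.4646)
step 3: θ'=0.4646 (straight) → pose (8.3148, -0.5728, 0.4646)
step 4: θ'=-1.0354 (R=-1.1667) → pose (9.8410, -1.0206, -1.0354)
step 5: θ'=-1.0354 (straight) → pose (10.4787, -2.0956, -1.0354)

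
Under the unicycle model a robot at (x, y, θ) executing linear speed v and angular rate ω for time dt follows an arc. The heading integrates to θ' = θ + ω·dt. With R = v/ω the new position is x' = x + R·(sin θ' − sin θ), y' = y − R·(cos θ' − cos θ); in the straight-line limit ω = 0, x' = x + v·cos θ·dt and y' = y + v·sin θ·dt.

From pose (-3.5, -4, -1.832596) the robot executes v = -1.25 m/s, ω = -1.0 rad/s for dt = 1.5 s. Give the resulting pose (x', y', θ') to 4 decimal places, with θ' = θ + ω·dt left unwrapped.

(-2.0553, -3.0963, -3.3326)

θ' = -1.8326 + -1.0·1.5 = -3.3326
R = v/ω = -1.25/-1.0 = 1.2500
x' = -3.5 + 1.2500·(sin -3.3326 − sin -1.8326) = -2.0553
y' = -4 − 1.2500·(cos -3.3326 − cos -1.8326) = -3.0963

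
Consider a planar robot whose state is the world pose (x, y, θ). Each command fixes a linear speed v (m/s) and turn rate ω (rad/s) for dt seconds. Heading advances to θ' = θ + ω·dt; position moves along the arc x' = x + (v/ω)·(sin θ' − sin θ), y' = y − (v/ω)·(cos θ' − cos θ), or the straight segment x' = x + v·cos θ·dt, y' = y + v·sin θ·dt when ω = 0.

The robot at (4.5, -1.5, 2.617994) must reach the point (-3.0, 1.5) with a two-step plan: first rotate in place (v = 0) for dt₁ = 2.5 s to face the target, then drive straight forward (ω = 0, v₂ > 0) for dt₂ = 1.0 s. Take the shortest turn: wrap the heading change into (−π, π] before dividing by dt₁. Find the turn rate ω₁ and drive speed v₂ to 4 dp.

heading to target = atan2(1.5−-1.5, -3−4.5) = 2.7611
Δθ = wrap(2.7611 − 2.6180) = 0.1431; ω₁ = Δθ/dt₁ = 0.0572
distance = √((-3−4.5)² + (1.5−-1.5)²) = 8.0777; v₂ = distance/dt₂ = 8.0777

ω₁ = 0.0572, v₂ = 8.0777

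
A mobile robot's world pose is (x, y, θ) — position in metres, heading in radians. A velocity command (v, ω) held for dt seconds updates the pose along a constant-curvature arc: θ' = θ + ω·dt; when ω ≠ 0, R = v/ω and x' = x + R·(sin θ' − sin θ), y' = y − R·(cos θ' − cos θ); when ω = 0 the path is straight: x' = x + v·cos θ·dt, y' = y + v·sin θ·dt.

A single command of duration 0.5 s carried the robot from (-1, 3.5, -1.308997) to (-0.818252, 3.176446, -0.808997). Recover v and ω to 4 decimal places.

Δθ = -0.808997 − -1.308997 = 0.500000
ω = Δθ/dt = 0.500000/0.5 = 1.0000
R = −Δy/(cos θ' − cos θ) = 0.7500
v = R·ω = 0.7500·1.0000 = 0.7500

v = 0.7500, ω = 1.0000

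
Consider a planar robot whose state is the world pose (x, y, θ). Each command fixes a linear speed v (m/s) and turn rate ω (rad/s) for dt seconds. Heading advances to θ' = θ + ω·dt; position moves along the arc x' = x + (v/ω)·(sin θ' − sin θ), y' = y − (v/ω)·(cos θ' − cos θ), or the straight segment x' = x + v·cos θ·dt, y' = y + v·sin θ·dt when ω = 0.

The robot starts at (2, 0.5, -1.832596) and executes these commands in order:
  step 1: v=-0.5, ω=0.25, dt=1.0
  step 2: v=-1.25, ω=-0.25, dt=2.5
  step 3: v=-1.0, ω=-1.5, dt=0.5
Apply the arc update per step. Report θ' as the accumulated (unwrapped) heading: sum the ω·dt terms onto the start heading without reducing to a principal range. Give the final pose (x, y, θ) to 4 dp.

step 1: θ'=-1.5826 (R=-2.0000) → pose (2.0680, 0.9940, -1.5826)
step 2: θ'=-2.2076 (R=5.0000) → pose (3.0476, 3.9082, -2.2076)
step 3: θ'=-2.9576 (R=0.6667) → pose (3.4617, 4.1672, -2.9576)

(3.4617, 4.1672, -2.9576)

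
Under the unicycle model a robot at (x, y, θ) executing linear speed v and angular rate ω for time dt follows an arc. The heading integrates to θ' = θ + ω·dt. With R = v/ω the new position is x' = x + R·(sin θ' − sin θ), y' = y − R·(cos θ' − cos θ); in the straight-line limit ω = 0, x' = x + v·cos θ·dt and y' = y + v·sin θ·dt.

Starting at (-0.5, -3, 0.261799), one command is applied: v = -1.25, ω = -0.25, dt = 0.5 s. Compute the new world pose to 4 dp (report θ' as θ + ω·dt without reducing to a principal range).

(-1.1122, -3.1237, 0.1368)

θ' = 0.2618 + -0.25·0.5 = 0.1368
R = v/ω = -1.25/-0.25 = 5.0000
x' = -0.5 + 5.0000·(sin 0.1368 − sin 0.2618) = -1.1122
y' = -3 − 5.0000·(cos 0.1368 − cos 0.2618) = -3.1237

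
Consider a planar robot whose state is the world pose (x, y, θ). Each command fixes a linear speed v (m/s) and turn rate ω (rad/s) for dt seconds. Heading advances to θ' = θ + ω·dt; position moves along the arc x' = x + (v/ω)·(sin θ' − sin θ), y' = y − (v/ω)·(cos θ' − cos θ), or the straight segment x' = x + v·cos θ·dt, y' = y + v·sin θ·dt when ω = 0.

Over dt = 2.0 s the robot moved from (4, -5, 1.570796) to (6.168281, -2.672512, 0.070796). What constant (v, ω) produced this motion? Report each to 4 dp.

Δθ = 0.070796 − 1.570796 = -1.500000
ω = Δθ/dt = -1.500000/2.0 = -0.7500
R = −Δy/(cos θ' − cos θ) = -2.3333
v = R·ω = -2.3333·-0.7500 = 1.7500

v = 1.7500, ω = -0.7500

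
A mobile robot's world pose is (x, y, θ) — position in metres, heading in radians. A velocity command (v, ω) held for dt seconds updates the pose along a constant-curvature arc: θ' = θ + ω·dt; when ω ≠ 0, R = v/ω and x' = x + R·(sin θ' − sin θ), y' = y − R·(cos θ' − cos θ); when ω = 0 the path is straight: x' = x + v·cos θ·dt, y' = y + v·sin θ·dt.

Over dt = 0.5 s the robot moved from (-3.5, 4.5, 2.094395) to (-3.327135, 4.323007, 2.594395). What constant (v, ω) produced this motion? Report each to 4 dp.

v = -0.5000, ω = 1.0000

Δθ = 2.594395 − 2.094395 = 0.500000
ω = Δθ/dt = 0.500000/0.5 = 1.0000
R = −Δy/(cos θ' − cos θ) = -0.5000
v = R·ω = -0.5000·1.0000 = -0.5000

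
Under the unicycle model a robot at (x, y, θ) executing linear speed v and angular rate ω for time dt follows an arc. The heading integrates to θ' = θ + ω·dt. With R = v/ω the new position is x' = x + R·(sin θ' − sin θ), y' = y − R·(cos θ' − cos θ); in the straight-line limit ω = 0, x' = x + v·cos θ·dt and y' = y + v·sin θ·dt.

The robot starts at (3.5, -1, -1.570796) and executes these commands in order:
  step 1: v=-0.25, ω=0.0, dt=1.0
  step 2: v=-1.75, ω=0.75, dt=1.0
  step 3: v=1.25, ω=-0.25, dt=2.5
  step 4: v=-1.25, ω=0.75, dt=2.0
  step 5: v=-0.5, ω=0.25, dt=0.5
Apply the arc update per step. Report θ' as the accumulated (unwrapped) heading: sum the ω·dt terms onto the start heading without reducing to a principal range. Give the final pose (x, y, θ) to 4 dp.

(2.1844, -0.5170, 0.1792)

step 1: θ'=-1.5708 (straight) → pose (3.5000, -0.7500, -1.5708)
step 2: θ'=-0.8208 (R=-2.3333) → pose (2.8739, 0.8405, -0.8208)
step 3: θ'=-1.4458 (R=-5.0000) → pose (4.1765, -1.9443, -1.4458)
step 4: θ'=0.0542 (R=-1.6667) → pose (2.4325, -0.4879, 0.0542)
step 5: θ'=0.1792 (R=-2.0000) → pose (2.1844, -0.5170, 0.1792)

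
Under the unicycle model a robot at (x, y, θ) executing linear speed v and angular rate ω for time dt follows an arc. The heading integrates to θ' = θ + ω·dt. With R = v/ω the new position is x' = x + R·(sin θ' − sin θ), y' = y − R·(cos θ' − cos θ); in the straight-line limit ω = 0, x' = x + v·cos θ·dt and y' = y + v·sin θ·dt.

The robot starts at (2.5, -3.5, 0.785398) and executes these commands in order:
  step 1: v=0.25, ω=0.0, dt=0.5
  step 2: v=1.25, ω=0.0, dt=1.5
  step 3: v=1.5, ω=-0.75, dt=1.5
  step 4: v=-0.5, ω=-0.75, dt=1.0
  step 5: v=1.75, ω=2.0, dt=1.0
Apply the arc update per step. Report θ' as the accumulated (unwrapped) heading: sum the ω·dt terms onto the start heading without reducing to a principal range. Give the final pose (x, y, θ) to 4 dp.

(7.0924, -1.4260, 0.9104)

step 1: θ'=0.7854 (straight) → pose (2.5884, -3.4116, 0.7854)
step 2: θ'=0.7854 (straight) → pose (3.9142, -2.0858, 0.7854)
step 3: θ'=-0.3396 (R=-2.0000) → pose (5.9947, -1.6142, -0.3396)
step 4: θ'=-1.0896 (R=0.6667) → pose (5.6258, -1.2942, -1.0896)
step 5: θ'=0.9104 (R=0.8750) → pose (7.0924, -1.4260, 0.9104)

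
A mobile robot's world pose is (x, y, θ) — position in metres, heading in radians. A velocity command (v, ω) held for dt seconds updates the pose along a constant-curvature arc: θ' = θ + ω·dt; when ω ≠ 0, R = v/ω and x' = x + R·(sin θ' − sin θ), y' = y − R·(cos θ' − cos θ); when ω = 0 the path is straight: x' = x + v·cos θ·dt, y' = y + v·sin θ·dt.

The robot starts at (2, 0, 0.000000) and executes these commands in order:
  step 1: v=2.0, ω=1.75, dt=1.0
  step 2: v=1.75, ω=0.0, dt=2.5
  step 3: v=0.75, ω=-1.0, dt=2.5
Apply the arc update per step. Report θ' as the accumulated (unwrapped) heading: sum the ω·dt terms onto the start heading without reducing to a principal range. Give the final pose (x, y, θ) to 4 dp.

(3.5939, 6.3340, -0.7500)

step 1: θ'=1.7500 (R=1.1429) → pose (3.1246, 1.3466, 1.7500)
step 2: θ'=1.7500 (straight) → pose (2.3447, 5.6515, 1.7500)
step 3: θ'=-0.7500 (R=-0.7500) → pose (3.5939, 6.3340, -0.7500)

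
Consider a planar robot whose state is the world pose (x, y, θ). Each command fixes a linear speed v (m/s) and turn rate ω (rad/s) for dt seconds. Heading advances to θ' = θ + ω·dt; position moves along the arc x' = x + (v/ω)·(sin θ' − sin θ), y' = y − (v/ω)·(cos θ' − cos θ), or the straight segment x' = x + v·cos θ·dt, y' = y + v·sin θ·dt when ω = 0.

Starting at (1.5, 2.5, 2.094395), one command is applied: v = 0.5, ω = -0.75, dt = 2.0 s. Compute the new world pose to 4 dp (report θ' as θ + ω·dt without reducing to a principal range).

θ' = 2.0944 + -0.75·2.0 = 0.5944
R = v/ω = 0.5/-0.75 = -0.6667
x' = 1.5 + -0.6667·(sin 0.5944 − sin 2.0944) = 1.7040
y' = 2.5 − -0.6667·(cos 0.5944 − cos 2.0944) = 3.3857

(1.7040, 3.3857, 0.5944)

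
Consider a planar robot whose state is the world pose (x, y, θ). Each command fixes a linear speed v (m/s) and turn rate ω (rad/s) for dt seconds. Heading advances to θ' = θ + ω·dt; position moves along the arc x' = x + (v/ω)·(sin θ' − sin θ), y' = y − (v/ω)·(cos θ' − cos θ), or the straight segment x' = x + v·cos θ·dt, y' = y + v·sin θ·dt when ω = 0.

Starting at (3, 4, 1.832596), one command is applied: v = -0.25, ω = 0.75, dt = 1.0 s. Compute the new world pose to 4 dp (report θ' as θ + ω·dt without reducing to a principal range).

θ' = 1.8326 + 0.75·1.0 = 2.5826
R = v/ω = -0.25/0.75 = -0.3333
x' = 3 + -0.3333·(sin 2.5826 − sin 1.8326) = 3.1452
y' = 4 − -0.3333·(cos 2.5826 − cos 1.8326) = 3.8037

(3.1452, 3.8037, 2.5826)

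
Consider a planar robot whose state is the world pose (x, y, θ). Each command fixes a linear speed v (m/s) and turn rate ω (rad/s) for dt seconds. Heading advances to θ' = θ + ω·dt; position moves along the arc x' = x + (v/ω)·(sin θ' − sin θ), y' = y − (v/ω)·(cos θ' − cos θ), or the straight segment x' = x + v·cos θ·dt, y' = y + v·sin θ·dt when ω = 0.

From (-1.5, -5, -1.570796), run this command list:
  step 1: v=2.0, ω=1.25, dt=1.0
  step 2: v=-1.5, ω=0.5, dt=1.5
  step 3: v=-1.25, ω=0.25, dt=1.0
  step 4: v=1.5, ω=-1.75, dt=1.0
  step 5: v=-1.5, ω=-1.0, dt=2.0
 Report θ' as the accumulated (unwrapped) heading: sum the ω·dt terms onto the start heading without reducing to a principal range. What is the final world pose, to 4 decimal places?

step 1: θ'=-0.3208 (R=1.6000) → pose (-0.4045, -6.5184, -0.3208)
step 2: θ'=0.4292 (R=-3.0000) → pose (-2.5989, -6.6374, 0.4292)
step 3: θ'=0.6792 (R=-5.0000) → pose (-3.6591, -7.2936, 0.6792)
step 4: θ'=-1.0708 (R=-0.8571) → pose (-2.3684, -7.5495, -1.0708)
step 5: θ'=-3.0708 (R=1.5000) → pose (-1.1581, -5.3342, -3.0708)

(-1.1581, -5.3342, -3.0708)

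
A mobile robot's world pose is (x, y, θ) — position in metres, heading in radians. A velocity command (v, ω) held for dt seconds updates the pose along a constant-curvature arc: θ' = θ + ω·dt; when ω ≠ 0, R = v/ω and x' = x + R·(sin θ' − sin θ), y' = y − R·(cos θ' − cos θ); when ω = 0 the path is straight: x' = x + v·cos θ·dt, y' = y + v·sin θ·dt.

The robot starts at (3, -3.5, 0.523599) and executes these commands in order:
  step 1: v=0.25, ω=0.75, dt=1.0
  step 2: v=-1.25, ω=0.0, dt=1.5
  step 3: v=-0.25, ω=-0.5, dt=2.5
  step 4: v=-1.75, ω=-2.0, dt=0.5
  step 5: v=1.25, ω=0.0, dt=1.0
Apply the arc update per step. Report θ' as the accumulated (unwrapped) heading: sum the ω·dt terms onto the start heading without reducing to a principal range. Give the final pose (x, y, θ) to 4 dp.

step 1: θ'=1.2736 (R=0.3333) → pose (3.1521, -3.3089, 1.2736)
step 2: θ'=1.2736 (straight) → pose (2.6030, -5.1017, 1.2736)
step 3: θ'=0.0236 (R=0.5000) → pose (2.1367, -5.4552, 0.0236)
step 4: θ'=-0.9764 (R=0.8750) → pose (1.3911, -5.0704, -0.9764)
step 5: θ'=-0.9764 (straight) → pose (2.0911, -6.1060, -0.9764)

(2.0911, -6.1060, -0.9764)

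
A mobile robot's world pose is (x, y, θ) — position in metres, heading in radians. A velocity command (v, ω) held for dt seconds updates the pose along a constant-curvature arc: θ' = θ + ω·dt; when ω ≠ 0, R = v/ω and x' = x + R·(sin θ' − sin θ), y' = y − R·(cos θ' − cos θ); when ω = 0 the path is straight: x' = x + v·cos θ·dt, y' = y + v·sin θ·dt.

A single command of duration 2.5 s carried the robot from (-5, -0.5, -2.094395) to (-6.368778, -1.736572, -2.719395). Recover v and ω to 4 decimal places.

Δθ = -2.719395 − -2.094395 = -0.625000
ω = Δθ/dt = -0.625000/2.5 = -0.2500
R = Δx/(sin θ' − sin θ) = -3.0000
v = R·ω = -3.0000·-0.2500 = 0.7500

v = 0.7500, ω = -0.2500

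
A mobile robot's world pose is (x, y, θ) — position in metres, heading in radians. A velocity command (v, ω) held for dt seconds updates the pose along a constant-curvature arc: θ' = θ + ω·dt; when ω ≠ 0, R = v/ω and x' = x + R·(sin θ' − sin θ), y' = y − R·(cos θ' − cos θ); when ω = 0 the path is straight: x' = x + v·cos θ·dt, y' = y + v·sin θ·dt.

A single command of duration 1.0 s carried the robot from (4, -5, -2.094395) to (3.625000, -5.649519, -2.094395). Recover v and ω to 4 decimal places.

v = 0.7500, ω = 0.0000

Δθ = -2.094395 − -2.094395 = 0.000000
ω = Δθ/dt = 0.000000/1.0 = 0.0000
ω = 0 → v = (Δx·cos θ + Δy·sin θ)/dt = 0.7500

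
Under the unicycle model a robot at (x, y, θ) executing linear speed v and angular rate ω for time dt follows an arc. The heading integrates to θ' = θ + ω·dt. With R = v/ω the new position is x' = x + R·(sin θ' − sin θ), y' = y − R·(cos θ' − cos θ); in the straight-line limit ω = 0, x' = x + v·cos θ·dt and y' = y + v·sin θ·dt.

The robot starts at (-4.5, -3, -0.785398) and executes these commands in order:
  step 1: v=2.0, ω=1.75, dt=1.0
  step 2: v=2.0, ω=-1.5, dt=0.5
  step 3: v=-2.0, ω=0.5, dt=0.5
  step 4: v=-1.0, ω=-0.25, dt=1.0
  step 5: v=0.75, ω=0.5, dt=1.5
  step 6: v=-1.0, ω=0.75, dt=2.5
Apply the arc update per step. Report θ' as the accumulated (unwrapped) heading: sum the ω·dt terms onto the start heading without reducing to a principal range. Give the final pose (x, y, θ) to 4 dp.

(-2.2092, -4.3861, 2.8396)

step 1: θ'=0.9646 (R=1.1429) → pose (-2.7527, -2.8430, 0.9646)
step 2: θ'=0.2146 (R=-1.3333) → pose (-1.9408, -2.2999, 0.2146)
step 3: θ'=0.4646 (R=-4.0000) → pose (-2.8813, -2.6322, 0.4646)
step 4: θ'=0.2146 (R=4.0000) → pose (-3.8217, -2.9644, 0.2146)
step 5: θ'=0.9646 (R=1.5000) → pose (-2.9084, -2.3534, 0.9646)
step 6: θ'=2.8396 (R=-1.3333) → pose (-2.2092, -4.3861, 2.8396)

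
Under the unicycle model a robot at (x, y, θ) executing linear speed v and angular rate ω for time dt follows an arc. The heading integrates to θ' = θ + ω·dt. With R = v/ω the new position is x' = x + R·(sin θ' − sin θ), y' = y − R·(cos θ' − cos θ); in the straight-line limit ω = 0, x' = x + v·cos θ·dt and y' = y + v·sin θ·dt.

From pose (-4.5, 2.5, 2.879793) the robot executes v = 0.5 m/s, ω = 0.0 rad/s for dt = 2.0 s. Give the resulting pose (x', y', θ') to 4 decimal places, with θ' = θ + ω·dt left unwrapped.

θ' = 2.8798 + 0.0·2.0 = 2.8798
ω = 0 → straight: x' = -4.5 + 0.5·cos(2.8798)·2.0 = -5.4659
y' = 2.5 + 0.5·sin(2.8798)·2.0 = 2.7588

(-5.4659, 2.7588, 2.8798)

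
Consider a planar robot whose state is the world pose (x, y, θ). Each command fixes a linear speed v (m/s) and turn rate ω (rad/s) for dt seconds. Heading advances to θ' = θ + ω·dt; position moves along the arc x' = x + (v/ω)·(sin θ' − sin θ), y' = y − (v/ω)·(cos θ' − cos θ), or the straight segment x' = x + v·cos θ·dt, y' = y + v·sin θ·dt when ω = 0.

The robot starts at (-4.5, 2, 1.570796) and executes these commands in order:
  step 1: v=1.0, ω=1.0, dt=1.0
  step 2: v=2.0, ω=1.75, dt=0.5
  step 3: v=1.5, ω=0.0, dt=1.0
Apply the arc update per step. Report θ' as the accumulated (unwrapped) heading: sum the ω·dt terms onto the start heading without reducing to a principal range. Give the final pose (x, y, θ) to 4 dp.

step 1: θ'=2.5708 (R=1.0000) → pose (-4.9597, 2.8415, 2.5708)
step 2: θ'=3.4458 (R=1.1429) → pose (-5.9195, 2.9702, 3.4458)
step 3: θ'=3.4458 (straight) → pose (-7.3506, 2.5209, 3.4458)

(-7.3506, 2.5209, 3.4458)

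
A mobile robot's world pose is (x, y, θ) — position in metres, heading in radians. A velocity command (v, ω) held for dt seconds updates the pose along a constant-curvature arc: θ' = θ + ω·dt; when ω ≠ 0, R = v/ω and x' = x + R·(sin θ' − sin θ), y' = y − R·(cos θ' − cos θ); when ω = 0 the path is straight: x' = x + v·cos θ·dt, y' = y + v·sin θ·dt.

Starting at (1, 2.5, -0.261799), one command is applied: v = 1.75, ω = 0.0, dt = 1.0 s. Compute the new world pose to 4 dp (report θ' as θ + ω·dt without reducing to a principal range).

θ' = -0.2618 + 0.0·1.0 = -0.2618
ω = 0 → straight: x' = 1 + 1.75·cos(-0.2618)·1.0 = 2.6904
y' = 2.5 + 1.75·sin(-0.2618)·1.0 = 2.0471

(2.6904, 2.0471, -0.2618)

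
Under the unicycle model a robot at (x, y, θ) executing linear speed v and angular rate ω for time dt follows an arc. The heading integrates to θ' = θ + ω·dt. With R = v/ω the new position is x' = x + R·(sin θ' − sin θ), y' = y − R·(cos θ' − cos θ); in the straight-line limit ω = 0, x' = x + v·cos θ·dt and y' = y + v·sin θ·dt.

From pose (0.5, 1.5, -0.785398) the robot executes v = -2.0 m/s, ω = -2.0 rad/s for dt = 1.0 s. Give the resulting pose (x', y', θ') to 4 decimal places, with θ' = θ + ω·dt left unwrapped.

θ' = -0.7854 + -2.0·1.0 = -2.7854
R = v/ω = -2.0/-2.0 = 1.0000
x' = 0.5 + 1.0000·(sin -2.7854 − sin -0.7854) = 0.8584
y' = 1.5 − 1.0000·(cos -2.7854 − cos -0.7854) = 3.1443

(0.8584, 3.1443, -2.7854)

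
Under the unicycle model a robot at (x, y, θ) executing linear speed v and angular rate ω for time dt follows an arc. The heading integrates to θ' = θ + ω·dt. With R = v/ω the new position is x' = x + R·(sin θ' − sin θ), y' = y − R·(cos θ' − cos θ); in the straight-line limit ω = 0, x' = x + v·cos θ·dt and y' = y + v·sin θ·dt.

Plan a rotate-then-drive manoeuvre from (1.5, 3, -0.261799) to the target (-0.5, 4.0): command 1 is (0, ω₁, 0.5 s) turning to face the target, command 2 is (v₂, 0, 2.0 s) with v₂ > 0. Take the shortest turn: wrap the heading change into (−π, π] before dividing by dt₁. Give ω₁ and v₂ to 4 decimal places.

ω₁ = 5.8795, v₂ = 1.1180

heading to target = atan2(4−3, -0.5−1.5) = 2.6779
Δθ = wrap(2.6779 − -0.2618) = 2.9397; ω₁ = Δθ/dt₁ = 5.8795
distance = √((-0.5−1.5)² + (4−3)²) = 2.2361; v₂ = distance/dt₂ = 1.1180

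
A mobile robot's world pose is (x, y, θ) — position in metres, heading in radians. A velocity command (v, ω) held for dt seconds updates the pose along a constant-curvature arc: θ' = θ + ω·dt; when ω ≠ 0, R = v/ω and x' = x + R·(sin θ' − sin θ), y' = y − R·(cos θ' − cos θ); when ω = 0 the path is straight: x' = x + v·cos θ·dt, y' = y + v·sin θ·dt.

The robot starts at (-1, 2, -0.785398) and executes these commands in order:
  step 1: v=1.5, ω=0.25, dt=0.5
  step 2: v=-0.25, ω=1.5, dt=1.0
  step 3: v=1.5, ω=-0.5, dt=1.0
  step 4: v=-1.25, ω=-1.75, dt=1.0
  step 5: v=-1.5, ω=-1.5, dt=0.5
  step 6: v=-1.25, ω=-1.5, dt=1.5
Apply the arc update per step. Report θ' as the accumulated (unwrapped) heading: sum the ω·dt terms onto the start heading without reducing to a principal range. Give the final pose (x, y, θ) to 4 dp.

(1.2708, 3.3689, -4.4104)

step 1: θ'=-0.6604 (R=6.0000) → pose (-0.4379, 1.5042, -0.6604)
step 2: θ'=0.8396 (R=-0.1667) → pose (-0.6642, 1.4838, 0.8396)
step 3: θ'=0.3396 (R=-3.0000) → pose (0.5695, 2.3092, 0.3396)
step 4: θ'=-1.4104 (R=0.7143) → pose (-0.3735, 2.8686, -1.4104)
step 5: θ'=-2.1604 (R=1.0000) → pose (-0.2175, 3.5844, -2.1604)
step 6: θ'=-4.4104 (R=0.8333) → pose (1.2708, 3.3689, -4.4104)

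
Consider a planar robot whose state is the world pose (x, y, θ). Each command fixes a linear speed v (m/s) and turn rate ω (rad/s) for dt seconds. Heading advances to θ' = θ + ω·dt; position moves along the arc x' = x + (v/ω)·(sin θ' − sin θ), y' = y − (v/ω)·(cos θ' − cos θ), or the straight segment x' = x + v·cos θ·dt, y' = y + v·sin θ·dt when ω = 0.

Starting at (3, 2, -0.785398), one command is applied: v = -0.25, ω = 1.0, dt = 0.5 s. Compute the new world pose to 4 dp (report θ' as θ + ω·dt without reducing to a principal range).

θ' = -0.7854 + 1.0·0.5 = -0.2854
R = v/ω = -0.25/1.0 = -0.2500
x' = 3 + -0.2500·(sin -0.2854 − sin -0.7854) = 2.8936
y' = 2 − -0.2500·(cos -0.2854 − cos -0.7854) = 2.0631

(2.8936, 2.0631, -0.2854)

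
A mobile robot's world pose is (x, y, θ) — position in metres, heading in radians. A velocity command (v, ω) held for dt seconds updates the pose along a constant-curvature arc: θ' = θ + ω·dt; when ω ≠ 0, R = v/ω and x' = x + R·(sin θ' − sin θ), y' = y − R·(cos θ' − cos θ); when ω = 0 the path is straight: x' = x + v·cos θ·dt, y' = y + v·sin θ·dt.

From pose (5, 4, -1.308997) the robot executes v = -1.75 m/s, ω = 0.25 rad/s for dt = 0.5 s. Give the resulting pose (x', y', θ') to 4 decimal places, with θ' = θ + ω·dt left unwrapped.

(4.7214, 4.8289, -1.1840)

θ' = -1.3090 + 0.25·0.5 = -1.1840
R = v/ω = -1.75/0.25 = -7.0000
x' = 5 + -7.0000·(sin -1.1840 − sin -1.3090) = 4.7214
y' = 4 − -7.0000·(cos -1.1840 − cos -1.3090) = 4.8289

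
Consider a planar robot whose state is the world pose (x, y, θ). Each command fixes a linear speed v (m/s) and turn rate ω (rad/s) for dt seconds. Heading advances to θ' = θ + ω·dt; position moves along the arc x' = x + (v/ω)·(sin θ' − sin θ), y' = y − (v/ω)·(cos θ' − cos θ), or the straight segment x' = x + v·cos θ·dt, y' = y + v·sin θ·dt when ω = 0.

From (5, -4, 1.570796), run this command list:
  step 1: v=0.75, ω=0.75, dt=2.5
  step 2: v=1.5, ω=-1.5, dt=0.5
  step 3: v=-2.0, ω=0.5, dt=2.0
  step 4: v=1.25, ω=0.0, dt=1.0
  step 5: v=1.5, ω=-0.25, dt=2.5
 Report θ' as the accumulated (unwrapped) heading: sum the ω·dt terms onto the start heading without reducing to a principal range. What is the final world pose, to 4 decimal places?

step 1: θ'=3.4458 (R=1.0000) → pose (3.7005, -3.0459, 3.4458)
step 2: θ'=2.6958 (R=-1.0000) → pose (2.9698, -2.9941, 2.6958)
step 3: θ'=3.6958 (R=-4.0000) → pose (6.7995, -2.7863, 3.6958)
step 4: θ'=3.6958 (straight) → pose (5.7366, -3.4441, 3.6958)
step 5: θ'=3.0708 (R=-6.0000) → pose (2.1546, -4.3272, 3.0708)

(2.1546, -4.3272, 3.0708)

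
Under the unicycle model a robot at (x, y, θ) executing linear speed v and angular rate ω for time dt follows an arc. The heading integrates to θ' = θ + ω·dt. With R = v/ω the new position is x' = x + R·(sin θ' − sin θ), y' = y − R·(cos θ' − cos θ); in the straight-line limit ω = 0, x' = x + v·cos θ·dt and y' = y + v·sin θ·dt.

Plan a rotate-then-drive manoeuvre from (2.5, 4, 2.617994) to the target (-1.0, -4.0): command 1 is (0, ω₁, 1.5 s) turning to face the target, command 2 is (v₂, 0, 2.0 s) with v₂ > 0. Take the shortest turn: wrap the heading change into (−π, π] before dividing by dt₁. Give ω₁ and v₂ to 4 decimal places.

heading to target = atan2(-4−4, -1−2.5) = -1.9832
Δθ = wrap(-1.9832 − 2.6180) = 1.6820; ω₁ = Δθ/dt₁ = 1.1213
distance = √((-1−2.5)² + (-4−4)²) = 8.7321; v₂ = distance/dt₂ = 4.3661

ω₁ = 1.1213, v₂ = 4.3661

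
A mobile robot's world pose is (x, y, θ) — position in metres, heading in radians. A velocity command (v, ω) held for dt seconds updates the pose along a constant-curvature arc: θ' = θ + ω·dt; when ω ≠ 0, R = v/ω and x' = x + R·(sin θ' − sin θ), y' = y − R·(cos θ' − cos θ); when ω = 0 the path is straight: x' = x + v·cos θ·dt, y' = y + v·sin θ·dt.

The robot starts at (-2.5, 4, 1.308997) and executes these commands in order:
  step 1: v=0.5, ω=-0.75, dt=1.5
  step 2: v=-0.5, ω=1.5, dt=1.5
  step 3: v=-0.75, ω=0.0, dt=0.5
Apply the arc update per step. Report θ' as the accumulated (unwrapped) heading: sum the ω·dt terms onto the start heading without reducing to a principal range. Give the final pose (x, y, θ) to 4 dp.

step 1: θ'=0.1840 (R=-0.6667) → pose (-1.9780, 4.4829, 0.1840)
step 2: θ'=2.4340 (R=-0.3333) → pose (-2.1337, 3.9019, 2.4340)
step 3: θ'=2.4340 (straight) → pose (-1.8487, 3.6581, 2.4340)

(-1.8487, 3.6581, 2.4340)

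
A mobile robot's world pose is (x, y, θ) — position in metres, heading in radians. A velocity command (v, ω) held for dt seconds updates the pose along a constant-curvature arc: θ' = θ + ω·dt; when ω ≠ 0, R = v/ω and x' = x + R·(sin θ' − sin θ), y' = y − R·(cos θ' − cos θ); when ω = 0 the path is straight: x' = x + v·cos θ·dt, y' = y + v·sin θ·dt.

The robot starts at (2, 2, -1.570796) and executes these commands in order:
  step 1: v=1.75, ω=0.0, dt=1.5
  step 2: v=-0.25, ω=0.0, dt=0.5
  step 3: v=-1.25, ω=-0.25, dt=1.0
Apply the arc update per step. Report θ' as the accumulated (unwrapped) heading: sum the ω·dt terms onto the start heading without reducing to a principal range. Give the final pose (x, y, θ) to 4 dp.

(2.1554, 0.7370, -1.8208)

step 1: θ'=-1.5708 (straight) → pose (2.0000, -0.6250, -1.5708)
step 2: θ'=-1.5708 (straight) → pose (2.0000, -0.5000, -1.5708)
step 3: θ'=-1.8208 (R=5.0000) → pose (2.1554, 0.7370, -1.8208)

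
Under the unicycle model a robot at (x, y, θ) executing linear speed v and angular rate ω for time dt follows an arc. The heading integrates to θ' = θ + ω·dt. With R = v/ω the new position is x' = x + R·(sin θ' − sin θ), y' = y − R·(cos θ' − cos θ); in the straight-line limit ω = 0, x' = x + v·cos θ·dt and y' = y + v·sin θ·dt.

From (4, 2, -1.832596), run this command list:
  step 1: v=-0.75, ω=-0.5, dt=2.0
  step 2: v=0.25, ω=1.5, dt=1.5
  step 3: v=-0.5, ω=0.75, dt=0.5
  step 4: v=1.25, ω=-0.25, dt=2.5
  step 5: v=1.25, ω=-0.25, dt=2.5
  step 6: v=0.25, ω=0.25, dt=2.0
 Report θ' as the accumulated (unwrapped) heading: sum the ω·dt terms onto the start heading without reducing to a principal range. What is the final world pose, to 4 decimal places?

(8.8356, -1.9519, -0.9576)

step 1: θ'=-2.8326 (R=1.5000) → pose (4.9927, 3.0407, -2.8326)
step 2: θ'=-0.5826 (R=0.1667) → pose (4.9517, 2.7428, -0.5826)
step 3: θ'=-0.2076 (R=-0.6667) → pose (4.7223, 2.8384, -0.2076)
step 4: θ'=-0.8326 (R=-5.0000) → pose (7.3902, 1.3106, -0.8326)
step 5: θ'=-1.4576 (R=-5.0000) → pose (8.6598, -1.4894, -1.4576)
step 6: θ'=-0.9576 (R=1.0000) → pose (8.8356, -1.9519, -0.9576)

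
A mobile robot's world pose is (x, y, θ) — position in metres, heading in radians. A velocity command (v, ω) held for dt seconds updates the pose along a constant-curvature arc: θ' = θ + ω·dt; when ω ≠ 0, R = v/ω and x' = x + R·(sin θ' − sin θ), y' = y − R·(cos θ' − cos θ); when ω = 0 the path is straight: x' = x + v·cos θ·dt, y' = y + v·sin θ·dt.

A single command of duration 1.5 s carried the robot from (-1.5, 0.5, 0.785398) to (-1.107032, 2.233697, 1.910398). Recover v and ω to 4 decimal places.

Δθ = 1.910398 − 0.785398 = 1.125000
ω = Δθ/dt = 1.125000/1.5 = 0.7500
R = −Δy/(cos θ' − cos θ) = 1.6667
v = R·ω = 1.6667·0.7500 = 1.2500

v = 1.2500, ω = 0.7500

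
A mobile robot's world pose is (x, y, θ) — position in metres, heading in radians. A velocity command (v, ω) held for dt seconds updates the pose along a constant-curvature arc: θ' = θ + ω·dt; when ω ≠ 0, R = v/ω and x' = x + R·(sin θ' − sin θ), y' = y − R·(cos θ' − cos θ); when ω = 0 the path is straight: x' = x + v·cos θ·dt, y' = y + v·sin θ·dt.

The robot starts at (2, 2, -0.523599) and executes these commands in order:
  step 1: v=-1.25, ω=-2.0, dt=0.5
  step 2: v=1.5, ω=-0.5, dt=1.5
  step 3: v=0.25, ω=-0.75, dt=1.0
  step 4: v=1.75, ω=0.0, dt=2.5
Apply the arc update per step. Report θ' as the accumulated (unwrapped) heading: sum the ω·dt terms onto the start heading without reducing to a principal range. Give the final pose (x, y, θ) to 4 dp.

(-3.5790, -0.1994, -3.0236)

step 1: θ'=-1.5236 (R=0.6250) → pose (1.6882, 2.5118, -1.5236)
step 2: θ'=-2.2736 (R=-3.0000) → pose (0.9806, 0.4312, -2.2736)
step 3: θ'=-3.0236 (R=-0.3333) → pose (0.7655, 0.3156, -3.0236)
step 4: θ'=-3.0236 (straight) → pose (-3.5790, -0.1994, -3.0236)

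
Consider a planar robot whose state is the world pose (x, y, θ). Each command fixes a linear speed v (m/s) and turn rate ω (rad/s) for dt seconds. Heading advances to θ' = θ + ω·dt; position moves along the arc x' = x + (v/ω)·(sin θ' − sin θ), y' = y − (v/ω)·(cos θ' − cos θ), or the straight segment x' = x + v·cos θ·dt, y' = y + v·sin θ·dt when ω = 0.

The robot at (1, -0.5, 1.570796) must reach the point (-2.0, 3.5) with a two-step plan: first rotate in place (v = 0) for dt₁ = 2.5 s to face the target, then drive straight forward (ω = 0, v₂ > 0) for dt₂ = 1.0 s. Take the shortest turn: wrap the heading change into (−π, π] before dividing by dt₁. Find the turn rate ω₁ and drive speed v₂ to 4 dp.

heading to target = atan2(3.5−-0.5, -2−1) = 2.2143
Δθ = wrap(2.2143 − 1.5708) = 0.6435; ω₁ = Δθ/dt₁ = 0.2574
distance = √((-2−1)² + (3.5−-0.5)²) = 5.0000; v₂ = distance/dt₂ = 5.0000

ω₁ = 0.2574, v₂ = 5.0000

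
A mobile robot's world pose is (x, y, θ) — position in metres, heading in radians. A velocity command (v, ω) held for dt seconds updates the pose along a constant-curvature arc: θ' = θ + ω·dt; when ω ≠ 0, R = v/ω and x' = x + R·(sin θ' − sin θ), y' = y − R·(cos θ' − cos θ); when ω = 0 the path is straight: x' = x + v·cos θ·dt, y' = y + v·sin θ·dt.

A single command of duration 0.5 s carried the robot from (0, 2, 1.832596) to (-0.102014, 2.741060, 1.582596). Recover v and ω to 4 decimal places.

v = 1.5000, ω = -0.5000

Δθ = 1.582596 − 1.832596 = -0.250000
ω = Δθ/dt = -0.250000/0.5 = -0.5000
R = −Δy/(cos θ' − cos θ) = -3.0000
v = R·ω = -3.0000·-0.5000 = 1.5000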